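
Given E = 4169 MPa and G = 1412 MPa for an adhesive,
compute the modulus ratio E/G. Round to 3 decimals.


E/G ratio = 4169 / 1412 = 2.953

2.953


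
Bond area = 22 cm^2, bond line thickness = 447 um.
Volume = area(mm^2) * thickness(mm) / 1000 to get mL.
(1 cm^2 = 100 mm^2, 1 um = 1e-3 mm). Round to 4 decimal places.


area_mm2 = 22 * 100 = 2200
blt_mm = 447 * 1e-3 = 0.447
vol_mm3 = 2200 * 0.447 = 983.4
vol_mL = 983.4 / 1000 = 0.9834 mL

0.9834


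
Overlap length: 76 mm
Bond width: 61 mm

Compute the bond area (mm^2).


Bond area = 76 * 61 = 4636 mm^2

4636


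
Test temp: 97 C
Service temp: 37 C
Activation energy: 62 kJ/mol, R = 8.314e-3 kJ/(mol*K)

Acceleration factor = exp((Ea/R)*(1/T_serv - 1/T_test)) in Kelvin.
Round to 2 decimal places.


AF = exp((62/0.008314)*(1/310.15 - 1/370.15))
= 49.28

49.28


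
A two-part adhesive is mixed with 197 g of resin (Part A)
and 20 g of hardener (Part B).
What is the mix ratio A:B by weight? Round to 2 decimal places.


Mix ratio = mass_A / mass_B
= 197 / 20
= 9.85

9.85


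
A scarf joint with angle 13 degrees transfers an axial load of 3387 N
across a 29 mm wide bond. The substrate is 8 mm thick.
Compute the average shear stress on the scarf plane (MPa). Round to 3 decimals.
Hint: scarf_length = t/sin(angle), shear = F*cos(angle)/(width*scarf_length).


scarf_length = 8 / sin(13 deg) = 35.5633 mm
cos(13 deg) = 0.974370
shear stress = 3387 * 0.974370 / (29 * 35.5633)
= 3.200 MPa

3.200


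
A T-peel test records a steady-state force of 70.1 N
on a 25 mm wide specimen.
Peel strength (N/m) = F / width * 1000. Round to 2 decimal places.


Peel strength = 70.1 / 25 * 1000
= 2804.00 N/m

2804.00


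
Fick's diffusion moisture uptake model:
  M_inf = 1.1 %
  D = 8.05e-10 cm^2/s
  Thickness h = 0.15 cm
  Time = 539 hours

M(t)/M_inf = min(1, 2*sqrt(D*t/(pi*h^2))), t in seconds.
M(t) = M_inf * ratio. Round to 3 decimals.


t_sec = 539 * 3600 = 1940400
ratio = 2*sqrt(8.05e-10*1940400/(pi*0.15^2))
= min(1, 0.297309)
= 0.297309
M(t) = 1.1 * 0.297309 = 0.327 %

0.327


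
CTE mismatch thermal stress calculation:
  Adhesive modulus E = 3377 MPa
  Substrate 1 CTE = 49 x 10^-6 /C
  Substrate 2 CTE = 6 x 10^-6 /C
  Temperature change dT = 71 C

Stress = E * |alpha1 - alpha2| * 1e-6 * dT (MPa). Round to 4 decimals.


delta_alpha = |49 - 6| = 43 x 10^-6/C
Stress = 3377 * 43e-6 * 71
= 10.3100 MPa

10.3100


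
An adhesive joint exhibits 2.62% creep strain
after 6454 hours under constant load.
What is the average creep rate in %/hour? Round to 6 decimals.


Creep rate = strain / time
= 2.62 / 6454
= 0.000406 %/h

0.000406


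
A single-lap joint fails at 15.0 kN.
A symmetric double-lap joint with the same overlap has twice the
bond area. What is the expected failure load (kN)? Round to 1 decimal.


Double-lap load = 2 * 15.0 = 30.0 kN

30.0


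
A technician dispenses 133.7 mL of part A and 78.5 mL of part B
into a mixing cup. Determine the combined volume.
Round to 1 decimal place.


Combined volume = 133.7 + 78.5
= 212.2 mL

212.2


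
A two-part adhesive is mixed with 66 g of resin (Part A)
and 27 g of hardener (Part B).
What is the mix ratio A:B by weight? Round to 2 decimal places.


Mix ratio = mass_A / mass_B
= 66 / 27
= 2.44

2.44


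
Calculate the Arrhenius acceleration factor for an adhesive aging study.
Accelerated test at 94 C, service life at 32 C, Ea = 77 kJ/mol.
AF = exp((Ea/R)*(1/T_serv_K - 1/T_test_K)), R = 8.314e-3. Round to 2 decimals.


T_test = 367.15 K, T_serv = 305.15 K
Ea/R = 77 / 0.008314 = 9261.49
AF = exp(9261.49 * (1/305.15 - 1/367.15))
= 168.22

168.22


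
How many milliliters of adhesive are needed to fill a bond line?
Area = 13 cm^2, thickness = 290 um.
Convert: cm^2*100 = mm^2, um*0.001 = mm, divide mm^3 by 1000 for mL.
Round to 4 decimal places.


= (13 * 100) * (290 * 0.001) / 1000
= 0.3770 mL

0.3770


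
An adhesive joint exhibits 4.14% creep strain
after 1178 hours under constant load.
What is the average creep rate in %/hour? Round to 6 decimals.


Creep rate = strain / time
= 4.14 / 1178
= 0.003514 %/h

0.003514


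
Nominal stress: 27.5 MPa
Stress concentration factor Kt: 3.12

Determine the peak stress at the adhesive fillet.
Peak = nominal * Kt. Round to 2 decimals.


Peak stress = 27.5 * 3.12
= 85.80 MPa

85.80


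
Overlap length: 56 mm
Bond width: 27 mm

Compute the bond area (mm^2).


Bond area = 56 * 27 = 1512 mm^2

1512


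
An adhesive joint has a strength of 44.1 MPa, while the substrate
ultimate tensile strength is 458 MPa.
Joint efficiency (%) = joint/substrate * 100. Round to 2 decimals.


Efficiency = 44.1 / 458 * 100
= 9.63%

9.63


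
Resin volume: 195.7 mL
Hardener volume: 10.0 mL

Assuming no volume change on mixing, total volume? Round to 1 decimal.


V_total = 195.7 + 10.0 = 205.7 mL

205.7


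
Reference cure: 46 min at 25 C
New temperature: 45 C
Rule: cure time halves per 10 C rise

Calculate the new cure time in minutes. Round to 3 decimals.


factor = 2^((45-25)/10) = 4.0000
t_new = 46 / 4.0000 = 11.500 min

11.500


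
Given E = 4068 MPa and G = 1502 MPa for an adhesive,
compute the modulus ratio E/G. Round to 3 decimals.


E/G ratio = 4068 / 1502 = 2.708

2.708


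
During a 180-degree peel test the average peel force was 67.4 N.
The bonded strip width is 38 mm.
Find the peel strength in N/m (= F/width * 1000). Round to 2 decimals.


Peel strength = F/width * 1000
= 67.4 / 38 * 1000
= 1773.68 N/m

1773.68


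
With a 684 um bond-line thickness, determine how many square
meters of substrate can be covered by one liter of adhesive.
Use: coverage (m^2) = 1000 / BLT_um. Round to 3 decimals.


Coverage = 1000 / 684 = 1.462 m^2

1.462


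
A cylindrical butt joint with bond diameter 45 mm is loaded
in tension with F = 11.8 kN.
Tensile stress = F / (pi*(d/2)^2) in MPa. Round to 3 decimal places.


Area = pi * (45/2)^2 = 1590.4313 mm^2
Stress = 11.8*1000 / 1590.4313
= 7.419 MPa

7.419


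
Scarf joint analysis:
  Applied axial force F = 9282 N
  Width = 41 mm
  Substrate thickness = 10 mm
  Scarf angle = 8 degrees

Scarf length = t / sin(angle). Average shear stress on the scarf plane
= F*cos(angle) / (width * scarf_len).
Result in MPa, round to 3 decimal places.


Scarf length = 10 / sin(8 deg) = 71.8530 mm
cos(8 deg) = 0.990268
Shear = 9282 * 0.990268 / (41 * 71.8530)
= 3.120 MPa

3.120


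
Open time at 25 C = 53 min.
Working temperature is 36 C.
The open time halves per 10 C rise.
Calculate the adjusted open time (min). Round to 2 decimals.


factor = 2^((36 - 25) / 10) = 2.1435
ot = 53 / 2.1435 = 24.73 min

24.73


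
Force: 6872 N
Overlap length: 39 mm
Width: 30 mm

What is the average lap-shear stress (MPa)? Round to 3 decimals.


Average shear stress = F / (overlap * width)
= 6872 / (39 * 30)
= 5.874 MPa

5.874


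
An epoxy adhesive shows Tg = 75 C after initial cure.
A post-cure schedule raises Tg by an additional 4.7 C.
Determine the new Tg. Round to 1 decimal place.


New Tg = 75 + 4.7
= 79.7 C

79.7


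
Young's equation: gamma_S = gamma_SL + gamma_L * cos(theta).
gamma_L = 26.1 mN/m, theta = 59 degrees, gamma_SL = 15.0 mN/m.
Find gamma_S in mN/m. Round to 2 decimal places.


cos(59 deg) = 0.515038
gamma_S = 15.0 + 26.1 * 0.515038
= 28.44 mN/m

28.44


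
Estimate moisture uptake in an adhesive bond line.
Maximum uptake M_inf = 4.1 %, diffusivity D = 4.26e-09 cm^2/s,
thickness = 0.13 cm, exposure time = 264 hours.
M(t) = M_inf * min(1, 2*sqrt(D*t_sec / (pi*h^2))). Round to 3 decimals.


Convert time: 264 h = 950400 s
ratio = min(1, 2*sqrt(4.26e-09*950400/(pi*0.13^2)))
= 0.552293
M(t) = 4.1 * 0.552293 = 2.264%

2.264


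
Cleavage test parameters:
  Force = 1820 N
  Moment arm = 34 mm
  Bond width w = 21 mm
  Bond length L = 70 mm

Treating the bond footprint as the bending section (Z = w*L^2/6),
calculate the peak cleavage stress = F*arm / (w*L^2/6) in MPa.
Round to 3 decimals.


M = 1820 * 34 = 61880 N*mm
Z = 21 * 70^2 / 6 = 102900 / 6 mm^3
sigma = M / Z = 6 * 61880 / 102900 = 371280 / 102900
= 3.608 MPa

3.608


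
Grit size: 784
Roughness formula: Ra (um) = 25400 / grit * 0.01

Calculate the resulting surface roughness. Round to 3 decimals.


Ra = 25400 / 784 * 0.01
= 0.324 um

0.324


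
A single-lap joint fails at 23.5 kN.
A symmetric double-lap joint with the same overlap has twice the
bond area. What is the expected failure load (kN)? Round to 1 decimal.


Double-lap load = 2 * 23.5 = 47.0 kN

47.0


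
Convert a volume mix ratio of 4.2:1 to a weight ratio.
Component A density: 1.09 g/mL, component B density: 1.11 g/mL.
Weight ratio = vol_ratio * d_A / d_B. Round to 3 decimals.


= 4.2 * 1.09 / 1.11 = 4.124

4.124


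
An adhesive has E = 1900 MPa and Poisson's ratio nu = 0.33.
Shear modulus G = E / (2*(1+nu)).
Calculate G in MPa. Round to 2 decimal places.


G = 1900 / (2*(1+0.33))
= 1900 / 2.66
= 714.29 MPa

714.29


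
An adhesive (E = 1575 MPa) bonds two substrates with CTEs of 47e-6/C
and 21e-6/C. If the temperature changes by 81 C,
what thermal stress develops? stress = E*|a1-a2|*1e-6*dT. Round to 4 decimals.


Stress = 1575 * |47 - 21| * 1e-6 * 81
= 3.3170 MPa

3.3170


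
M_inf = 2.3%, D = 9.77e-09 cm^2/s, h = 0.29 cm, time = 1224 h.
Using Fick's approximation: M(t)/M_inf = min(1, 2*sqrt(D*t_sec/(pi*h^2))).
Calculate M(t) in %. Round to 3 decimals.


t = 4406400 s
ratio = min(1, 2*sqrt(9.77e-09*4406400/(pi*0.0841)))
= 0.807321
M(t) = 2.3 * 0.807321 = 1.857%

1.857


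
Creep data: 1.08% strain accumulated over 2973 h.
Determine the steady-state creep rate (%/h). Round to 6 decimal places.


Rate = 1.08 / 2973 = 0.000363 %/h

0.000363


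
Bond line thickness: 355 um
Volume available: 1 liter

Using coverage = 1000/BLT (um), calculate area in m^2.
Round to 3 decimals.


1 L = 1e6 mm^3, thickness = 355 um = 0.355 mm
Area = 1e6 / 0.355 mm^2 = (1e6 / 0.355) / 1e6 m^2 = 1000 / 355 m^2
= 2.817 m^2

2.817


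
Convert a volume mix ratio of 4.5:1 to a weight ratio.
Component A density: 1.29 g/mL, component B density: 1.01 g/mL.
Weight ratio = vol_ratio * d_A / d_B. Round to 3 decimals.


= 4.5 * 1.29 / 1.01 = 5.748

5.748


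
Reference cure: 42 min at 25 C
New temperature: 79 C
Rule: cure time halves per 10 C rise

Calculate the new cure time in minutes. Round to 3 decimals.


factor = 2^((79-25)/10) = 42.2243
t_new = 42 / 42.2243 = 0.995 min

0.995


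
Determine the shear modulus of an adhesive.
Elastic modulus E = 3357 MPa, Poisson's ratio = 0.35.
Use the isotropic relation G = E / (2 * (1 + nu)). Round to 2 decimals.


G = 3357 / (2*(1+0.35)) = 3357 / 2.70
= 1243.33 MPa

1243.33


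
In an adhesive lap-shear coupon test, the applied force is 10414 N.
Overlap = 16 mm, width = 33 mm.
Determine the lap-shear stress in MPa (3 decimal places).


stress = F / (overlap * width)
= 10414 / (16 * 33)
= 19.723 MPa

19.723


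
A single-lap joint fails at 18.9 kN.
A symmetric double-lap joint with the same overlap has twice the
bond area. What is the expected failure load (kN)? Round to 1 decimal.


Double-lap load = 2 * 18.9 = 37.8 kN

37.8


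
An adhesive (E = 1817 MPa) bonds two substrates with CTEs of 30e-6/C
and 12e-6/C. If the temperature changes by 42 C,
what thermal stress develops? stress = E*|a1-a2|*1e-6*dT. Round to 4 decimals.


Stress = 1817 * |30 - 12| * 1e-6 * 42
= 1.3737 MPa

1.3737


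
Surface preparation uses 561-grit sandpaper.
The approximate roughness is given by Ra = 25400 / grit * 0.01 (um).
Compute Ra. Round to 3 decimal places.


Ra = 25400 / 561 * 0.01
= 254 / 561
= 0.453 um

0.453


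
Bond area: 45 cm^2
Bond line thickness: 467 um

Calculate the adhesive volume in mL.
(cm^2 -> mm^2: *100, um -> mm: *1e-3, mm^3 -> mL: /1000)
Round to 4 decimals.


V = 45*100 * 467*1e-3 / 1000
= 2.1015 mL

2.1015


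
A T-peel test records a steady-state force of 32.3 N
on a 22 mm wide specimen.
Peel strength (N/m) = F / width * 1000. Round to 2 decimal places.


Peel strength = 32.3 / 22 * 1000
= 1468.18 N/m

1468.18


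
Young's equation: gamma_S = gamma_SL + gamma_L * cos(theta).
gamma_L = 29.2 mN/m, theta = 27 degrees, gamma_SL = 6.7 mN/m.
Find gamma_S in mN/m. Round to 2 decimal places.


cos(27 deg) = 0.891007
gamma_S = 6.7 + 29.2 * 0.891007
= 32.72 mN/m

32.72


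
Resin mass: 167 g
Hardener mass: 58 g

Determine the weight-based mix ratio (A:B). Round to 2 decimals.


Ratio = 167 / 58 = 2.88

2.88


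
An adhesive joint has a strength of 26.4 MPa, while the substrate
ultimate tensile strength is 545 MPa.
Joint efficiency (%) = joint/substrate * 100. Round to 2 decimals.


Efficiency = 26.4 / 545 * 100
= 4.84%

4.84


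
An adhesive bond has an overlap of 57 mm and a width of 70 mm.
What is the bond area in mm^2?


Bond area = overlap * width
= 57 * 70
= 3990 mm^2

3990


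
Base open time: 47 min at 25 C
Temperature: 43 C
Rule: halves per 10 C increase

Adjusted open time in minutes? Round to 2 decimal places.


Acceleration = 2^((43-25)/10) = 3.4822
Open time = 47 / 3.4822 = 13.50 min

13.50


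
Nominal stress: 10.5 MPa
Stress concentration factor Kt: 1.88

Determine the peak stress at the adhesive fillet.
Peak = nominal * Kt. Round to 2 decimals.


Peak stress = 10.5 * 1.88
= 19.74 MPa

19.74


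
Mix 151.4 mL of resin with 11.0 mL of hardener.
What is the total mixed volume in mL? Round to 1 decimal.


Total = 151.4 + 11.0 = 162.4 mL

162.4


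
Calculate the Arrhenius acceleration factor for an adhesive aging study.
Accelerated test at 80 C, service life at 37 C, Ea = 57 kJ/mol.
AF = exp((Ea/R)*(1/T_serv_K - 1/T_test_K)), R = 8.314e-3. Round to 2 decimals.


T_test = 353.15 K, T_serv = 310.15 K
Ea/R = 57 / 0.008314 = 6855.91
AF = exp(6855.91 * (1/310.15 - 1/353.15))
= 14.75

14.75


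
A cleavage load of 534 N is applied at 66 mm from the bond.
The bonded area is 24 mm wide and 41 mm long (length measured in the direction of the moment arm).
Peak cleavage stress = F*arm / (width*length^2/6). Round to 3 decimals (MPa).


Moment = 534 * 66 = 35244 N*mm
Section modulus = 24 * 1681 / 6 = 40344 / 6 mm^3
Stress = 35244 / (40344 / 6) = 211464 / 40344
= 5.242 MPa

5.242


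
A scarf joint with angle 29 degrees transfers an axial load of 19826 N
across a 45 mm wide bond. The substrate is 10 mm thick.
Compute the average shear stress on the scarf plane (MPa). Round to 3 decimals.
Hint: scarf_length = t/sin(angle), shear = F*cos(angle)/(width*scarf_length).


scarf_length = 10 / sin(29 deg) = 20.6267 mm
cos(29 deg) = 0.874620
shear stress = 19826 * 0.874620 / (45 * 20.6267)
= 18.682 MPa

18.682


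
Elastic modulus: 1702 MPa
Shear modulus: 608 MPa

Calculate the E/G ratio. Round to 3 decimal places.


E / G = 1702 / 608 = 2.799

2.799


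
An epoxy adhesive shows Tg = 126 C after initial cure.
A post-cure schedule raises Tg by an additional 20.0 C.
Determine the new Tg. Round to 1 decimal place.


New Tg = 126 + 20.0
= 146.0 C

146.0


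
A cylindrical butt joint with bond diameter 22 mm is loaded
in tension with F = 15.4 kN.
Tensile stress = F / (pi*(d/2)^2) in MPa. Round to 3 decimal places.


Area = pi * (22/2)^2 = 380.1327 mm^2
Stress = 15.4*1000 / 380.1327
= 40.512 MPa

40.512


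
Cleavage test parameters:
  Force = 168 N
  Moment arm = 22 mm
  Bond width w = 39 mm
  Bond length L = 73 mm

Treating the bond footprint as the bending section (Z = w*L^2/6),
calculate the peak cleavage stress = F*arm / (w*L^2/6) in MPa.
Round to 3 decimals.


M = 168 * 22 = 3696 N*mm
Z = 39 * 73^2 / 6 = 207831 / 6 mm^3
sigma = M / Z = 6 * 3696 / 207831 = 22176 / 207831
= 0.107 MPa

0.107


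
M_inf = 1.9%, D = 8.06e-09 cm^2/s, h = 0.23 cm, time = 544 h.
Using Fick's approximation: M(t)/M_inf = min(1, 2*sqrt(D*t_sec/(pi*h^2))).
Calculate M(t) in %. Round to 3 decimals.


t = 1958400 s
ratio = min(1, 2*sqrt(8.06e-09*1958400/(pi*0.0529)))
= 0.616376
M(t) = 1.9 * 0.616376 = 1.171%

1.171


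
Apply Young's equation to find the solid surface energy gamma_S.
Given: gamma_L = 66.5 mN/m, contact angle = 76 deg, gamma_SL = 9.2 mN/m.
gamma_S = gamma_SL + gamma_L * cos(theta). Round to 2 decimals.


theta_rad = 76 * pi/180 = 1.326450
gamma_S = 9.2 + 66.5 * cos(1.326450)
= 25.29 mN/m

25.29


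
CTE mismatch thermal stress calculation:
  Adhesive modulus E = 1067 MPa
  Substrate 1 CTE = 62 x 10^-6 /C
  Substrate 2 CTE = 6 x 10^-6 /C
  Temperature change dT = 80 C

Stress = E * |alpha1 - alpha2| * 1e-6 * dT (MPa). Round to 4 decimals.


delta_alpha = |62 - 6| = 56 x 10^-6/C
Stress = 1067 * 56e-6 * 80
= 4.7802 MPa

4.7802


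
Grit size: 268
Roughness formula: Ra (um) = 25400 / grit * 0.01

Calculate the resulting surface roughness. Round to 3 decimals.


Ra = 25400 / 268 * 0.01
= 0.948 um

0.948


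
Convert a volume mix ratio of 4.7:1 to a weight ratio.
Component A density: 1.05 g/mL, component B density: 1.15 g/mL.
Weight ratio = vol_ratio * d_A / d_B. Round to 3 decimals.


= 4.7 * 1.05 / 1.15 = 4.291

4.291


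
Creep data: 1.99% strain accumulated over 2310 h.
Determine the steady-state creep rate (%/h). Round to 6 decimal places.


Rate = 1.99 / 2310 = 0.000861 %/h

0.000861


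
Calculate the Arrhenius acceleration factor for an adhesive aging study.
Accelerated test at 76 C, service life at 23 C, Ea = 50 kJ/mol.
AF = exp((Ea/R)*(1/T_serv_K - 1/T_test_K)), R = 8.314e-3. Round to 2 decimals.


T_test = 349.15 K, T_serv = 296.15 K
Ea/R = 50 / 0.008314 = 6013.95
AF = exp(6013.95 * (1/296.15 - 1/349.15))
= 21.81

21.81


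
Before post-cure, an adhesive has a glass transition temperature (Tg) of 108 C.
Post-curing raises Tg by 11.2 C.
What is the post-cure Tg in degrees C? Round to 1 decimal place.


Tg_post = Tg_base + delta_Tg
= 108 + 11.2
= 119.2 C

119.2


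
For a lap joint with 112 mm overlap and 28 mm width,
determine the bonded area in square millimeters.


Area = 112 * 28 = 3136 mm^2

3136


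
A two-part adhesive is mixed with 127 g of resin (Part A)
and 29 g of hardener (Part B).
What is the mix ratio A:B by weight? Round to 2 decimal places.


Mix ratio = mass_A / mass_B
= 127 / 29
= 4.38

4.38


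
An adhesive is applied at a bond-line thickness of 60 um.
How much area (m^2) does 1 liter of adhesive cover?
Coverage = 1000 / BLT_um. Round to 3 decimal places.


Coverage = 1000 / 60 = 16.667 m^2

16.667


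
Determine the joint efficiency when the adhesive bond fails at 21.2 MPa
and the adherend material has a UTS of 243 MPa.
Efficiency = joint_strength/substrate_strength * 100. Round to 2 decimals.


Joint efficiency = 21.2 / 243 * 100
= 8.72%

8.72


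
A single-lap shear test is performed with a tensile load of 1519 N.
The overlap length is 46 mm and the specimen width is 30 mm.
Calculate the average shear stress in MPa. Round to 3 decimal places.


Shear stress = F / (overlap * width)
= 1519 / (46 * 30)
= 1519 / 1380
= 1.101 MPa

1.101


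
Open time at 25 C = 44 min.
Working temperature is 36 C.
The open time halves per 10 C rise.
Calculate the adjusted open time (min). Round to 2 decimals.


factor = 2^((36 - 25) / 10) = 2.1435
ot = 44 / 2.1435 = 20.53 min

20.53


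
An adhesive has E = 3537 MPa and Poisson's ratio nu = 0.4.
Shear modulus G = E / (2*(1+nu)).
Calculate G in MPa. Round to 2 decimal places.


G = 3537 / (2*(1+0.4))
= 3537 / 2.80
= 1263.21 MPa

1263.21


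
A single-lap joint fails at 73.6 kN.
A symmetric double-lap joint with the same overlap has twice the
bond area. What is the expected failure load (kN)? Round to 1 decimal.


Double-lap load = 2 * 73.6 = 147.2 kN

147.2


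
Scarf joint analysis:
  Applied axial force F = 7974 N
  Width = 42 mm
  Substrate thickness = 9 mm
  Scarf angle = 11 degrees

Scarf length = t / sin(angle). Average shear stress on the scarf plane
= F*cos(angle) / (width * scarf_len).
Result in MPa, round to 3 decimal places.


Scarf length = 9 / sin(11 deg) = 47.1676 mm
cos(11 deg) = 0.981627
Shear = 7974 * 0.981627 / (42 * 47.1676)
= 3.951 MPa

3.951


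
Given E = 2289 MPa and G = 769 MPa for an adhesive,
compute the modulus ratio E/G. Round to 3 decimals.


E/G ratio = 2289 / 769 = 2.977

2.977


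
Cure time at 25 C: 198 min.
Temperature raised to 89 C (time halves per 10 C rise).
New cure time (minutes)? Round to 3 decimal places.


Acceleration factor = 2^(64/10) = 84.4485
New time = 198 / 84.4485 = 2.345 min

2.345


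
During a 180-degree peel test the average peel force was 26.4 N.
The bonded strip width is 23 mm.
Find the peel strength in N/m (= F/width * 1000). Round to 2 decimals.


Peel strength = F/width * 1000
= 26.4 / 23 * 1000
= 1147.83 N/m

1147.83


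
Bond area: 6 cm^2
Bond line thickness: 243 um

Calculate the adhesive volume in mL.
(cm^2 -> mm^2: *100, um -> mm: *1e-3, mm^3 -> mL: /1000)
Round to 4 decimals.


V = 6*100 * 243*1e-3 / 1000
= 0.1458 mL

0.1458


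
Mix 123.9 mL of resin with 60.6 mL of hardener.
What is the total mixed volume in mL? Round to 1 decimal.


Total = 123.9 + 60.6 = 184.5 mL

184.5


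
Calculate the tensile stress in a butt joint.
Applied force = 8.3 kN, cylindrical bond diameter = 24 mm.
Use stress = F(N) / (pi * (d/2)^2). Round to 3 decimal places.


A = pi * 12.0^2 = 452.3893 mm^2
sigma = 8300.0 / 452.3893 = 18.347 MPa

18.347


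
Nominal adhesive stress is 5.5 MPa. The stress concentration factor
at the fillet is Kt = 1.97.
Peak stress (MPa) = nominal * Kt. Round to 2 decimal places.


Peak = 5.5 * 1.97 = 10.84 MPa

10.84


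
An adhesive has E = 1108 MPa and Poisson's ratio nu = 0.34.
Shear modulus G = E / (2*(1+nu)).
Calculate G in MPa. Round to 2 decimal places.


G = 1108 / (2*(1+0.34))
= 1108 / 2.68
= 413.43 MPa

413.43


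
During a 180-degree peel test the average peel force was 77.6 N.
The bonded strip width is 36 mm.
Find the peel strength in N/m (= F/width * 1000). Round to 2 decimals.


Peel strength = F/width * 1000
= 77.6 / 36 * 1000
= 2155.56 N/m

2155.56


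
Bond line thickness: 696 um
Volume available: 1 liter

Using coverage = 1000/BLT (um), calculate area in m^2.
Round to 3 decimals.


1 L = 1e6 mm^3, thickness = 696 um = 0.696 mm
Area = 1e6 / 0.696 mm^2 = (1e6 / 0.696) / 1e6 m^2 = 1000 / 696 m^2
= 1.437 m^2

1.437


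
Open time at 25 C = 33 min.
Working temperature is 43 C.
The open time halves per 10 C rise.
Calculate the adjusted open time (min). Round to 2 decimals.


factor = 2^((43 - 25) / 10) = 3.4822
ot = 33 / 3.4822 = 9.48 min

9.48


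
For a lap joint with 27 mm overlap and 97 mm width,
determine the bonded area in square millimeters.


Area = 27 * 97 = 2619 mm^2

2619


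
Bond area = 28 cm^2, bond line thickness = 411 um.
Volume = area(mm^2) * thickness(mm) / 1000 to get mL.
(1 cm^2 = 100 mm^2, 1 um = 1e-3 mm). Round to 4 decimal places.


area_mm2 = 28 * 100 = 2800
blt_mm = 411 * 1e-3 = 0.411
vol_mm3 = 2800 * 0.411 = 1150.8
vol_mL = 1150.8 / 1000 = 1.1508 mL

1.1508


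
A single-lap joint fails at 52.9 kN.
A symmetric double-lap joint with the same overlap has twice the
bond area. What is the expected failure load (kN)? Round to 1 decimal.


Double-lap load = 2 * 52.9 = 105.8 kN

105.8


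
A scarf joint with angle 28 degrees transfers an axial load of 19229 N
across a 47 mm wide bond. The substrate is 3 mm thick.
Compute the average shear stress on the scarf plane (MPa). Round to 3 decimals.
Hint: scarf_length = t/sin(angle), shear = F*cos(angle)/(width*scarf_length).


scarf_length = 3 / sin(28 deg) = 6.3902 mm
cos(28 deg) = 0.882948
shear stress = 19229 * 0.882948 / (47 * 6.3902)
= 56.530 MPa

56.530


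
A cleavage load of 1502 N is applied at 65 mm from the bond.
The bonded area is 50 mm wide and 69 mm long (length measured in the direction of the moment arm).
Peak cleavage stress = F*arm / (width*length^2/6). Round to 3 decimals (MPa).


Moment = 1502 * 65 = 97630 N*mm
Section modulus = 50 * 4761 / 6 = 238050 / 6 mm^3
Stress = 97630 / (238050 / 6) = 585780 / 238050
= 2.461 MPa

2.461


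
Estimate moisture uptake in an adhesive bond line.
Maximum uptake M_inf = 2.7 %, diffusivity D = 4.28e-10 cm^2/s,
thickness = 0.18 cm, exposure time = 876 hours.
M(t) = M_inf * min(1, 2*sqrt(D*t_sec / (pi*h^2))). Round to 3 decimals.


Convert time: 876 h = 3153600 s
ratio = min(1, 2*sqrt(4.28e-10*3153600/(pi*0.18^2)))
= 0.230307
M(t) = 2.7 * 0.230307 = 0.622%

0.622


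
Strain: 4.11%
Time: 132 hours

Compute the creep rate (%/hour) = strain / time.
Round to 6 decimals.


Creep rate = 4.11 / 132
= 0.031136 %/h

0.031136


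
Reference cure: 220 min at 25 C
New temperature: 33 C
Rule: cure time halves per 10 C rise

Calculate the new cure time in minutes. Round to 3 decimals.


factor = 2^((33-25)/10) = 1.7411
t_new = 220 / 1.7411 = 126.357 min

126.357


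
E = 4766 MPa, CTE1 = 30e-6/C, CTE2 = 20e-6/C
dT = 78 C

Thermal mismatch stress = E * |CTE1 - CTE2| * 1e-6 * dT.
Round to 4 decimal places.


= 4766 * 10e-6 * 78
= 3.7175 MPa

3.7175


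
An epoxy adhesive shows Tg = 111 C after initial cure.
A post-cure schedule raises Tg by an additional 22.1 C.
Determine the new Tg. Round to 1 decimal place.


New Tg = 111 + 22.1
= 133.1 C

133.1


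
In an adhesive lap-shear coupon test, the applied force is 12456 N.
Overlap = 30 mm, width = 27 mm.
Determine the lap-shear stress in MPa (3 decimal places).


stress = F / (overlap * width)
= 12456 / (30 * 27)
= 15.378 MPa

15.378


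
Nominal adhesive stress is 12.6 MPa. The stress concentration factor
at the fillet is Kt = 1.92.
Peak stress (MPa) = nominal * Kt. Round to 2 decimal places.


Peak = 12.6 * 1.92 = 24.19 MPa

24.19


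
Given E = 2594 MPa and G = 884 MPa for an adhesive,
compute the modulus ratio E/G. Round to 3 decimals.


E/G ratio = 2594 / 884 = 2.934

2.934


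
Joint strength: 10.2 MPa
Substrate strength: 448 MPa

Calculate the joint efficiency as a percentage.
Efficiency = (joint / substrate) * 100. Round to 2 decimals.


Efficiency = (10.2 / 448) * 100 = 2.28%

2.28


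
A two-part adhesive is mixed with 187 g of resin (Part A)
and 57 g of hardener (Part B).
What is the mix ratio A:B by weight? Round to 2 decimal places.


Mix ratio = mass_A / mass_B
= 187 / 57
= 3.28

3.28


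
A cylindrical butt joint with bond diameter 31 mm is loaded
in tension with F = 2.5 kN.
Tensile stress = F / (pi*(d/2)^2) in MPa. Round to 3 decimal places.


Area = pi * (31/2)^2 = 754.7676 mm^2
Stress = 2.5*1000 / 754.7676
= 3.312 MPa

3.312


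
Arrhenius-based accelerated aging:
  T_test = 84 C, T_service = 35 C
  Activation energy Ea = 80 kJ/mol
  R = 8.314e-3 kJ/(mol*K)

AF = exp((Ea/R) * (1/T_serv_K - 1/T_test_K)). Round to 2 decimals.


T_test_K = 357.15, T_serv_K = 308.15
AF = exp((80/8.314e-3) * (1/308.15 - 1/357.15))
= 72.54

72.54


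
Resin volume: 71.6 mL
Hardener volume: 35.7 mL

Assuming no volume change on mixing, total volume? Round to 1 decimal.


V_total = 71.6 + 35.7 = 107.3 mL

107.3


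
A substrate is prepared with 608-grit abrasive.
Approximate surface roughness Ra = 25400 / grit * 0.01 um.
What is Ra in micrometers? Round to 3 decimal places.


Ra = 25400 / 608 * 0.01 = 0.418 um

0.418


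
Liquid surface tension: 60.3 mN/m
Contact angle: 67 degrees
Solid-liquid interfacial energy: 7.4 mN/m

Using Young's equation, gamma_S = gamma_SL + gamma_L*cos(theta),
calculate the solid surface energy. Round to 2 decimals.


gamma_S = 7.4 + 60.3 * cos(67)
= 30.96 mN/m

30.96


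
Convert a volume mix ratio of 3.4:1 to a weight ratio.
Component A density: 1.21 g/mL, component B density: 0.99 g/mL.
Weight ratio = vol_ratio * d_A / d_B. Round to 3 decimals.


= 3.4 * 1.21 / 0.99 = 4.156

4.156


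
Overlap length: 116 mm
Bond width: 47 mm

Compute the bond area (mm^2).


Bond area = 116 * 47 = 5452 mm^2

5452


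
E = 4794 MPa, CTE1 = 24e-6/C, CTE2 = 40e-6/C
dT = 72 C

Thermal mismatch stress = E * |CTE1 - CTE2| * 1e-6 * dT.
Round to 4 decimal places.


= 4794 * 16e-6 * 72
= 5.5227 MPa

5.5227


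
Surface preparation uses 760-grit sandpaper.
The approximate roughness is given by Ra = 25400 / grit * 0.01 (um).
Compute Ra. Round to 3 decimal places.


Ra = 25400 / 760 * 0.01
= 254 / 760
= 0.334 um

0.334


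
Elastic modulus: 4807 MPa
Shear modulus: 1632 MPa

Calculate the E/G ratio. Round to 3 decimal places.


E / G = 4807 / 1632 = 2.945

2.945


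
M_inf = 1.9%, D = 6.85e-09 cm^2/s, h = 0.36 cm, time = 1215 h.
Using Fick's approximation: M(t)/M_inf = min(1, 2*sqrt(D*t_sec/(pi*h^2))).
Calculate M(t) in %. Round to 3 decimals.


t = 4374000 s
ratio = min(1, 2*sqrt(6.85e-09*4374000/(pi*0.1296)))
= 0.542547
M(t) = 1.9 * 0.542547 = 1.031%

1.031


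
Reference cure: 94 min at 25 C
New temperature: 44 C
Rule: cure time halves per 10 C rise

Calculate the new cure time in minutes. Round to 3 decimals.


factor = 2^((44-25)/10) = 3.7321
t_new = 94 / 3.7321 = 25.187 min

25.187


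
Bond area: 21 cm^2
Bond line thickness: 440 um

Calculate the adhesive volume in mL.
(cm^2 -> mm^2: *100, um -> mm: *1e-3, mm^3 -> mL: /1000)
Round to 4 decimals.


V = 21*100 * 440*1e-3 / 1000
= 0.9240 mL

0.9240


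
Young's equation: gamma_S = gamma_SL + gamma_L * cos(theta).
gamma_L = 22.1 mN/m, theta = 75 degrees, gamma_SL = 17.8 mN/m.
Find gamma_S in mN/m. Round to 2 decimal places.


cos(75 deg) = 0.258819
gamma_S = 17.8 + 22.1 * 0.258819
= 23.52 mN/m

23.52


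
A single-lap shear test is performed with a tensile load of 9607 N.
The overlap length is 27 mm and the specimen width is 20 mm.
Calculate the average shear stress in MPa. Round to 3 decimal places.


Shear stress = F / (overlap * width)
= 9607 / (27 * 20)
= 9607 / 540
= 17.791 MPa

17.791


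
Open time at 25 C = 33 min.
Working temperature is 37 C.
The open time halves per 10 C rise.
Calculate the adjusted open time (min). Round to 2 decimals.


factor = 2^((37 - 25) / 10) = 2.2974
ot = 33 / 2.2974 = 14.36 min

14.36


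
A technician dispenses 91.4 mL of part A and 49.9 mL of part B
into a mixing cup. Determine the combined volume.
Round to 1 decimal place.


Combined volume = 91.4 + 49.9
= 141.3 mL

141.3


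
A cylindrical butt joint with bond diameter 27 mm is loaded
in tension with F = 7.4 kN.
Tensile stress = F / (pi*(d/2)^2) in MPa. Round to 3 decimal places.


Area = pi * (27/2)^2 = 572.5553 mm^2
Stress = 7.4*1000 / 572.5553
= 12.925 MPa

12.925


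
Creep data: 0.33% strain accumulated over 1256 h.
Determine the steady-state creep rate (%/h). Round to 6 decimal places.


Rate = 0.33 / 1256 = 0.000263 %/h

0.000263


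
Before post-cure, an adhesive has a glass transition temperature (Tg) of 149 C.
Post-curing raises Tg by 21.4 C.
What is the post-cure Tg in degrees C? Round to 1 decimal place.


Tg_post = Tg_base + delta_Tg
= 149 + 21.4
= 170.4 C

170.4


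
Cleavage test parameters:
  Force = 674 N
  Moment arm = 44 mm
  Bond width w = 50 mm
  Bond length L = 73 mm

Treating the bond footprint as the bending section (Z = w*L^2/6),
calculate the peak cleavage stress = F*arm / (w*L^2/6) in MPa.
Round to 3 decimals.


M = 674 * 44 = 29656 N*mm
Z = 50 * 73^2 / 6 = 266450 / 6 mm^3
sigma = M / Z = 6 * 29656 / 266450 = 177936 / 266450
= 0.668 MPa

0.668


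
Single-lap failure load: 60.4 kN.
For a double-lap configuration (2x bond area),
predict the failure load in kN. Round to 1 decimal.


Failure load = 60.4 * 2 = 120.8 kN

120.8


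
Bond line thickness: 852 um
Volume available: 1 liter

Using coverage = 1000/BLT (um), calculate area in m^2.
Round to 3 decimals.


1 L = 1e6 mm^3, thickness = 852 um = 0.852 mm
Area = 1e6 / 0.852 mm^2 = (1e6 / 0.852) / 1e6 m^2 = 1000 / 852 m^2
= 1.174 m^2

1.174


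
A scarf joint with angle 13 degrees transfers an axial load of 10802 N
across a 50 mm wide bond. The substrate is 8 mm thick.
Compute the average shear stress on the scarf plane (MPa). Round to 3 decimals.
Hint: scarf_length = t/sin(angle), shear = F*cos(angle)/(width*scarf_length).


scarf_length = 8 / sin(13 deg) = 35.5633 mm
cos(13 deg) = 0.974370
shear stress = 10802 * 0.974370 / (50 * 35.5633)
= 5.919 MPa

5.919


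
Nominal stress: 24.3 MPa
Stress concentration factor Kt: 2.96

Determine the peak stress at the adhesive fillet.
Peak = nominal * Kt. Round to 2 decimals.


Peak stress = 24.3 * 2.96
= 71.93 MPa

71.93


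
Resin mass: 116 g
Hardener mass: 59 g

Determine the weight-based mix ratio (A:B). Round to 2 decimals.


Ratio = 116 / 59 = 1.97

1.97


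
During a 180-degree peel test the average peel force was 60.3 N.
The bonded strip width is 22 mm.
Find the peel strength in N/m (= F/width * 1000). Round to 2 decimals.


Peel strength = F/width * 1000
= 60.3 / 22 * 1000
= 2740.91 N/m

2740.91


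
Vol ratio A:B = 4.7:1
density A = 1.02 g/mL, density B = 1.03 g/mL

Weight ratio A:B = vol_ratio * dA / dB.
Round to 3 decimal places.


Weight ratio = 4.7 * 1.02 / 1.03
= 4.654

4.654


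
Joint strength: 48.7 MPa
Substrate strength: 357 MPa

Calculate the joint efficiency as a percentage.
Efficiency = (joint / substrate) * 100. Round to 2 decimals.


Efficiency = (48.7 / 357) * 100 = 13.64%

13.64


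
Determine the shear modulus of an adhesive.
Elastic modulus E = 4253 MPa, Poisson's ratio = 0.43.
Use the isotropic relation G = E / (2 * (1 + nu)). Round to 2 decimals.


G = 4253 / (2*(1+0.43)) = 4253 / 2.86
= 1487.06 MPa

1487.06


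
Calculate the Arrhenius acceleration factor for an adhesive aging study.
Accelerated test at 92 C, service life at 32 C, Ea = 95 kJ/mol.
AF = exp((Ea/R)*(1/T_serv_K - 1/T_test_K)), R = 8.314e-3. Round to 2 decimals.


T_test = 365.15 K, T_serv = 305.15 K
Ea/R = 95 / 0.008314 = 11426.51
AF = exp(11426.51 * (1/305.15 - 1/365.15))
= 470.08

470.08


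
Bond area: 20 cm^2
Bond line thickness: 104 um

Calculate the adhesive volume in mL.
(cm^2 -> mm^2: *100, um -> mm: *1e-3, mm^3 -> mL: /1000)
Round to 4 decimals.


V = 20*100 * 104*1e-3 / 1000
= 0.2080 mL

0.2080


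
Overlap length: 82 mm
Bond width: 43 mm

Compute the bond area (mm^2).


Bond area = 82 * 43 = 3526 mm^2

3526


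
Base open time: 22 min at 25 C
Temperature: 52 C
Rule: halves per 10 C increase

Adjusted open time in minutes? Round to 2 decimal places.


Acceleration = 2^((52-25)/10) = 6.4980
Open time = 22 / 6.4980 = 3.39 min

3.39


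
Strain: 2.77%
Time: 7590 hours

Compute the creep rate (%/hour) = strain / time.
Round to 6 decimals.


Creep rate = 2.77 / 7590
= 0.000365 %/h

0.000365


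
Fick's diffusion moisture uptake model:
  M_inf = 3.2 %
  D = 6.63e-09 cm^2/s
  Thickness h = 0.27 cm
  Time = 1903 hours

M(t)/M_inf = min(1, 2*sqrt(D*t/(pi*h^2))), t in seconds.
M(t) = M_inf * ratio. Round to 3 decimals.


t_sec = 1903 * 3600 = 6850800
ratio = 2*sqrt(6.63e-09*6850800/(pi*0.27^2))
= min(1, 0.890674)
= 0.890674
M(t) = 3.2 * 0.890674 = 2.850 %

2.850


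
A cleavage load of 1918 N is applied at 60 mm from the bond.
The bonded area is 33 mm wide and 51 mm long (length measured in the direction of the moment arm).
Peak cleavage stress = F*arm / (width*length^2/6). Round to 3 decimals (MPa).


Moment = 1918 * 60 = 115080 N*mm
Section modulus = 33 * 2601 / 6 = 85833 / 6 mm^3
Stress = 115080 / (85833 / 6) = 690480 / 85833
= 8.044 MPa

8.044


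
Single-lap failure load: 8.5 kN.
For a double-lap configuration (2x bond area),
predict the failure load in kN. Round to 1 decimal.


Failure load = 8.5 * 2 = 17.0 kN

17.0


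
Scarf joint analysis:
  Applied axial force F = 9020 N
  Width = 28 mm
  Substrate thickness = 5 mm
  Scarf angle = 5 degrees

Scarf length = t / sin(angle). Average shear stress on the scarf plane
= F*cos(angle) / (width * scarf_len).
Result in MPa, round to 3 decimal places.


Scarf length = 5 / sin(5 deg) = 57.3686 mm
cos(5 deg) = 0.996195
Shear = 9020 * 0.996195 / (28 * 57.3686)
= 5.594 MPa

5.594


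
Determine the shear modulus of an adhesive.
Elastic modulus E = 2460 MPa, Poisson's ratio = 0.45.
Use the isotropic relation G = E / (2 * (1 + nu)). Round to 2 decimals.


G = 2460 / (2*(1+0.45)) = 2460 / 2.90
= 848.28 MPa

848.28


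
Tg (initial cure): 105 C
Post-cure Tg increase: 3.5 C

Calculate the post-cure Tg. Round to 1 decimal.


Post-cure Tg = 105 + 3.5 = 108.5 C

108.5


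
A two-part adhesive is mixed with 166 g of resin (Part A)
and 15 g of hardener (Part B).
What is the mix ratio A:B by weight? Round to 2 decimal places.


Mix ratio = mass_A / mass_B
= 166 / 15
= 11.07

11.07


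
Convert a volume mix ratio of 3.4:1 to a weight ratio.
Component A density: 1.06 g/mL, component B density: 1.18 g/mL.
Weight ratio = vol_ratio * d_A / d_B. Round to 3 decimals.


= 3.4 * 1.06 / 1.18 = 3.054

3.054


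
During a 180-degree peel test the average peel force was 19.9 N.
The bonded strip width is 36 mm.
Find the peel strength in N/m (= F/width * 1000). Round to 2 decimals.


Peel strength = F/width * 1000
= 19.9 / 36 * 1000
= 552.78 N/m

552.78


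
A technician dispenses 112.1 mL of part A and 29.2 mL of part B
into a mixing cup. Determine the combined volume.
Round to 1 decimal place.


Combined volume = 112.1 + 29.2
= 141.3 mL

141.3


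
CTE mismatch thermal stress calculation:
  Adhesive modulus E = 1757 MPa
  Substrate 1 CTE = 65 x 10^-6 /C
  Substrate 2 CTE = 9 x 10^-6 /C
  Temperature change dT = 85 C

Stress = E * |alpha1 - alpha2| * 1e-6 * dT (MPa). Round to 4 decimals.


delta_alpha = |65 - 9| = 56 x 10^-6/C
Stress = 1757 * 56e-6 * 85
= 8.3633 MPa

8.3633


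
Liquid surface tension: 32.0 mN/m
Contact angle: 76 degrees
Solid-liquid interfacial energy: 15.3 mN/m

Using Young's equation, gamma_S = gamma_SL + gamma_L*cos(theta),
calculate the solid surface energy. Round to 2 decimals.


gamma_S = 15.3 + 32.0 * cos(76)
= 23.04 mN/m

23.04


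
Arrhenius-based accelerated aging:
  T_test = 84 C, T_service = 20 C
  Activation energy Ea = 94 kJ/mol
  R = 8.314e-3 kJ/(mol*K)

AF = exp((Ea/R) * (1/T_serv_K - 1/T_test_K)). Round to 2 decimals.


T_test_K = 357.15, T_serv_K = 293.15
AF = exp((94/8.314e-3) * (1/293.15 - 1/357.15))
= 1003.51

1003.51


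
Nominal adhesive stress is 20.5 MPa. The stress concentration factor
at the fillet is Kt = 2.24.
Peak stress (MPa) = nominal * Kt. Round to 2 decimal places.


Peak = 20.5 * 2.24 = 45.92 MPa

45.92


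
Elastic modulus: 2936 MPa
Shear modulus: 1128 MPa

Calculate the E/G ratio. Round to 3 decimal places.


E / G = 2936 / 1128 = 2.603

2.603


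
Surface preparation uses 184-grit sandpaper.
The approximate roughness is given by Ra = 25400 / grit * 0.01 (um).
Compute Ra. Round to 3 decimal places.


Ra = 25400 / 184 * 0.01
= 254 / 184
= 1.380 um

1.380


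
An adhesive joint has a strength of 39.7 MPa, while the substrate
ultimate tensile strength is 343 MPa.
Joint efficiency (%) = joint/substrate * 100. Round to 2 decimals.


Efficiency = 39.7 / 343 * 100
= 11.57%

11.57


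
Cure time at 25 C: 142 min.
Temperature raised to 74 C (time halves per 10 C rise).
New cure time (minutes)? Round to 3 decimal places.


Acceleration factor = 2^(49/10) = 29.8571
New time = 142 / 29.8571 = 4.756 min

4.756


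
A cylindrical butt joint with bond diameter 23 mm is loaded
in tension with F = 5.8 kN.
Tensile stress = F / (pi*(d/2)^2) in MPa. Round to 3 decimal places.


Area = pi * (23/2)^2 = 415.4756 mm^2
Stress = 5.8*1000 / 415.4756
= 13.960 MPa

13.960


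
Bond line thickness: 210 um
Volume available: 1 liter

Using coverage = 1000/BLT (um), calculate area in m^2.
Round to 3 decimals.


1 L = 1e6 mm^3, thickness = 210 um = 0.21 mm
Area = 1e6 / 0.21 mm^2 = (1e6 / 0.21) / 1e6 m^2 = 1000 / 210 m^2
= 4.762 m^2

4.762
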